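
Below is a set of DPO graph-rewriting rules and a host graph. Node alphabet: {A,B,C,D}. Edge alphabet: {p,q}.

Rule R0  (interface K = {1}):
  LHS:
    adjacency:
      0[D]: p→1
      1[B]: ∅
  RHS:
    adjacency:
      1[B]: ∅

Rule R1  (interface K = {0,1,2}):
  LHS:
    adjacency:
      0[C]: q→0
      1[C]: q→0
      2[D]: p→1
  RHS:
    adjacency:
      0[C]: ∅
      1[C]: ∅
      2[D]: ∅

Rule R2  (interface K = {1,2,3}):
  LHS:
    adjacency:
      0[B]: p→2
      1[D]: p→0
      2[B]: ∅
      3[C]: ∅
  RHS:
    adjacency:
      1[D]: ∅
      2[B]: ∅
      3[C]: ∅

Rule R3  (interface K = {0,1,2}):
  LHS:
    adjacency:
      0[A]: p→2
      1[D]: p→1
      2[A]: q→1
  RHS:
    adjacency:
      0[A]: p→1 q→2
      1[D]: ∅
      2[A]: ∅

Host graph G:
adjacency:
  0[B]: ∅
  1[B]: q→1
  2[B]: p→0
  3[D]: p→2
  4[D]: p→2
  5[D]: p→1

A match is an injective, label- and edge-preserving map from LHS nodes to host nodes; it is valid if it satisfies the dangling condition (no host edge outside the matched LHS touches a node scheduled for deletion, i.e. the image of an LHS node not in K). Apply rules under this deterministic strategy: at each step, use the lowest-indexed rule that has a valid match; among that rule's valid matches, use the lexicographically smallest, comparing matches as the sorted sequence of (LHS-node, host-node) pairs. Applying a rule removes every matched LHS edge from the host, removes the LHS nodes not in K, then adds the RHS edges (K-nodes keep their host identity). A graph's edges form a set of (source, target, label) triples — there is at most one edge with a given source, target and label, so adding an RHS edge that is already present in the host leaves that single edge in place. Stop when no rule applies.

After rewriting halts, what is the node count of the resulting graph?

Answer: 3

Rewrite trace:
[0] host  ⇒  6 nodes, 5 edges  {1-q->1 2-p->0 3-p->2 4-p->2 5-p->1}
[1] R0 @ {0↦3, 1↦2}  ⇒  5 nodes, 4 edges  {1-q->1 2-p->0 4-p->2 5-p->1}
[2] R0 @ {0↦4, 1↦2}  ⇒  4 nodes, 3 edges  {1-q->1 2-p->0 5-p->1}
[3] R0 @ {0↦5, 1↦1}  ⇒  3 nodes, 2 edges  {1-q->1 2-p->0}
normal form: no rule applies after step 3
NF nodes: {0:B, 1:B, 2:B}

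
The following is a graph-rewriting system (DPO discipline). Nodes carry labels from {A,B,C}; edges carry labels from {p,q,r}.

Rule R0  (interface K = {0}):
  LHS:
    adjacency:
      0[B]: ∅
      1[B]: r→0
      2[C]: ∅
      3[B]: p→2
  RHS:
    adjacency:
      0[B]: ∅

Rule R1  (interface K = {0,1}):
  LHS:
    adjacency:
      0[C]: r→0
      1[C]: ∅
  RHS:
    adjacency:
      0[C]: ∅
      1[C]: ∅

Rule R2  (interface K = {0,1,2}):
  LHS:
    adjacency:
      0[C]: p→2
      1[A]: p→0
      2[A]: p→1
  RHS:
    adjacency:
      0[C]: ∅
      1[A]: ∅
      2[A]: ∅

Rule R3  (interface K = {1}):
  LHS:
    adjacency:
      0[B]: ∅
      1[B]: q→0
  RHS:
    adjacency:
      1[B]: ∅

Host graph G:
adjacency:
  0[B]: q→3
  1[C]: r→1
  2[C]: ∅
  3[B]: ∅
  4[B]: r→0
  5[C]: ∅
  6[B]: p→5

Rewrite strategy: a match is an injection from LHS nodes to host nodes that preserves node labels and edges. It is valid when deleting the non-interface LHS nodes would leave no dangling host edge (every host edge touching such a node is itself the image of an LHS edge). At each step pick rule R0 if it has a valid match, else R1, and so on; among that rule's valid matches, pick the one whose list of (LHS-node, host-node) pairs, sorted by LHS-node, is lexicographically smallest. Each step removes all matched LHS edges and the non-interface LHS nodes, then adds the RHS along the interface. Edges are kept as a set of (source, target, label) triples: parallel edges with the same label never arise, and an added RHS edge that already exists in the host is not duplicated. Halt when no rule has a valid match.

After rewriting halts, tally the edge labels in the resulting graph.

initial: |V|=7 |E|=4  E = 0-q->3 1-r->1 4-r->0 6-p->5
step 1: apply R0 at {0↦0, 1↦4, 2↦5, 3↦6}  → |V|=4 |E|=2  E = 0-q->3 1-r->1
step 2: apply R1 at {0↦1, 1↦2}  → |V|=4 |E|=1  E = 0-q->3
step 3: apply R3 at {0↦3, 1↦0}  → |V|=3 |E|=0  E = ∅
normal form: no rule applies after step 3
NF edges: []

Answer: (no edges)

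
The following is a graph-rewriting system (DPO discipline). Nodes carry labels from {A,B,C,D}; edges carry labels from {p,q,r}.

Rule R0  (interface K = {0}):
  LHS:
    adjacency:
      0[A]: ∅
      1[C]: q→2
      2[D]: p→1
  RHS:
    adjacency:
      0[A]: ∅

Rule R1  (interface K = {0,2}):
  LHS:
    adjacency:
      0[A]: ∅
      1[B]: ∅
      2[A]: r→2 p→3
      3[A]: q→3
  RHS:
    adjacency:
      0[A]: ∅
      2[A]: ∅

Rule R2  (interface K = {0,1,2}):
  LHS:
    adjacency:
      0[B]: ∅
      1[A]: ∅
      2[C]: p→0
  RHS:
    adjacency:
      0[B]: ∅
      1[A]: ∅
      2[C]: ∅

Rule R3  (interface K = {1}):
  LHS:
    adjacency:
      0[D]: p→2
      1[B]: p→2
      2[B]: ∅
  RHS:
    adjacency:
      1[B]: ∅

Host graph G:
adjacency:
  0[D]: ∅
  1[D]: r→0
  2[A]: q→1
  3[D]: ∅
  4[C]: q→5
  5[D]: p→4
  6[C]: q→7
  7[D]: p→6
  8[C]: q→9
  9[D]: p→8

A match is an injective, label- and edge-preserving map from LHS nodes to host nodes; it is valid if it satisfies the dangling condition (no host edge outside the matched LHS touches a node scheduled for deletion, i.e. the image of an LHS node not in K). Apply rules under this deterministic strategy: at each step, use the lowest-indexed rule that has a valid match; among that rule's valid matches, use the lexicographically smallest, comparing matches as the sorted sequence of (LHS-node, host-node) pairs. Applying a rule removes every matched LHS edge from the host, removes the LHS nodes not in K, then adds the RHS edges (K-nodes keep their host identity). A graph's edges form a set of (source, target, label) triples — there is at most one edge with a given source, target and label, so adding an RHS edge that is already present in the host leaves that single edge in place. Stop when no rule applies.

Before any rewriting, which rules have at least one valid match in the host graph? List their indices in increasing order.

Answer: [R0]

Rewrite trace:
R0: 3 valid matches — {0↦2, 1↦4, 2↦5}, {0↦2, 1↦6, 2↦7}, {0↦2, 1↦8, 2↦9}
R1: no valid match — LHS pattern not found
R2: no valid match — LHS pattern not found
R3: no valid match — LHS pattern not found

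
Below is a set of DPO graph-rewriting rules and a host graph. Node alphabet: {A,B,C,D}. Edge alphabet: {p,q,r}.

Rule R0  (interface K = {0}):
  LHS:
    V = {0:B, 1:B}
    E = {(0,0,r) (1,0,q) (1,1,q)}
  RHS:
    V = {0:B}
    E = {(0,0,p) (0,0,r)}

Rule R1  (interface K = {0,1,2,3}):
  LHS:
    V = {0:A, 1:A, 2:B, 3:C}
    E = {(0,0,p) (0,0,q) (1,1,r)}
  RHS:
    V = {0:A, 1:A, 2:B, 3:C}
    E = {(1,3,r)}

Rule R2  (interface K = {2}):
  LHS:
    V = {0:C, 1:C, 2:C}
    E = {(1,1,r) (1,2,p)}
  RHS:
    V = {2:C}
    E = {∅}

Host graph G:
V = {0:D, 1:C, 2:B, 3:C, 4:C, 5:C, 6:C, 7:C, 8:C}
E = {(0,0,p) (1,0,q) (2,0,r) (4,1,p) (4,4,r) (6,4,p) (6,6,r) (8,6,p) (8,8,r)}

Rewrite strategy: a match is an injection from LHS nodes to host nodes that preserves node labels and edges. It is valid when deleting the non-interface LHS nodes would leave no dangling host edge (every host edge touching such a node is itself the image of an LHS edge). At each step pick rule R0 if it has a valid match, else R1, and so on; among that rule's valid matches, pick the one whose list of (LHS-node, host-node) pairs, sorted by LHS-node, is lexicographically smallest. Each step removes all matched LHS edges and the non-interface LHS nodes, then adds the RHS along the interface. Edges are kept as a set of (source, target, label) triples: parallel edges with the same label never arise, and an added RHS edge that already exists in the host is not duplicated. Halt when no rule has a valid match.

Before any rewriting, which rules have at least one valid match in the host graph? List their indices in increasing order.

R0: no valid match — LHS pattern not found
R1: no valid match — LHS pattern not found
R2: 3 valid matches — {0↦3, 1↦8, 2↦6}, {0↦5, 1↦8, 2↦6}, {0↦7, 1↦8, 2↦6}

Answer: [R2]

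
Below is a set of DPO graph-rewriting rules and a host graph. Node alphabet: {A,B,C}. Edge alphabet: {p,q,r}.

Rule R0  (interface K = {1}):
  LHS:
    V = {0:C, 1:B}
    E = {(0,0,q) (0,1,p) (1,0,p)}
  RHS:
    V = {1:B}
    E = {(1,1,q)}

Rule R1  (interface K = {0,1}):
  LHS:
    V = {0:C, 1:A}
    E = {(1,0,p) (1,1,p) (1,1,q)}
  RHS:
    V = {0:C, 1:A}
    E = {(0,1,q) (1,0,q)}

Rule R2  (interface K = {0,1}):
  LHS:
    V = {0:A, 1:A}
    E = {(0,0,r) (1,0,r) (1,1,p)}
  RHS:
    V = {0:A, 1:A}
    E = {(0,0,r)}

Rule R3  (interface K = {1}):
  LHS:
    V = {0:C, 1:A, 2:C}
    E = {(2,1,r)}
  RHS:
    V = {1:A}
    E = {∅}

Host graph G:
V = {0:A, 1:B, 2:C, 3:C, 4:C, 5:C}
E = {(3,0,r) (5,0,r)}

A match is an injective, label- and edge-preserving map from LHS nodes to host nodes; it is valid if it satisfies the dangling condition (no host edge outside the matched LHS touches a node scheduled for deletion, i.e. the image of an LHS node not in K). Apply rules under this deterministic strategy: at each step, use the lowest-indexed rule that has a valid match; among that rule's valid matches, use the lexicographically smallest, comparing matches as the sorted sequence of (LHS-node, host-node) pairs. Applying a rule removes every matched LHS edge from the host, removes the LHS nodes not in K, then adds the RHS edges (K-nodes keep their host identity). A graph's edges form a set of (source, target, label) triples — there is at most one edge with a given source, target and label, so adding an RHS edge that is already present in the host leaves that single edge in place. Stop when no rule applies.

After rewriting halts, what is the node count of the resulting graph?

Answer: 2

Derivation:
start.  V:6 E:2  edges: 3-r->0 5-r->0
1. fire R3 via {0↦2, 1↦0, 2↦3}  →  V:4 E:1  edges: 5-r->0
2. fire R3 via {0↦4, 1↦0, 2↦5}  →  V:2 E:0  edges: ∅
normal form: no rule applies after step 2
NF nodes: {0:A, 1:B}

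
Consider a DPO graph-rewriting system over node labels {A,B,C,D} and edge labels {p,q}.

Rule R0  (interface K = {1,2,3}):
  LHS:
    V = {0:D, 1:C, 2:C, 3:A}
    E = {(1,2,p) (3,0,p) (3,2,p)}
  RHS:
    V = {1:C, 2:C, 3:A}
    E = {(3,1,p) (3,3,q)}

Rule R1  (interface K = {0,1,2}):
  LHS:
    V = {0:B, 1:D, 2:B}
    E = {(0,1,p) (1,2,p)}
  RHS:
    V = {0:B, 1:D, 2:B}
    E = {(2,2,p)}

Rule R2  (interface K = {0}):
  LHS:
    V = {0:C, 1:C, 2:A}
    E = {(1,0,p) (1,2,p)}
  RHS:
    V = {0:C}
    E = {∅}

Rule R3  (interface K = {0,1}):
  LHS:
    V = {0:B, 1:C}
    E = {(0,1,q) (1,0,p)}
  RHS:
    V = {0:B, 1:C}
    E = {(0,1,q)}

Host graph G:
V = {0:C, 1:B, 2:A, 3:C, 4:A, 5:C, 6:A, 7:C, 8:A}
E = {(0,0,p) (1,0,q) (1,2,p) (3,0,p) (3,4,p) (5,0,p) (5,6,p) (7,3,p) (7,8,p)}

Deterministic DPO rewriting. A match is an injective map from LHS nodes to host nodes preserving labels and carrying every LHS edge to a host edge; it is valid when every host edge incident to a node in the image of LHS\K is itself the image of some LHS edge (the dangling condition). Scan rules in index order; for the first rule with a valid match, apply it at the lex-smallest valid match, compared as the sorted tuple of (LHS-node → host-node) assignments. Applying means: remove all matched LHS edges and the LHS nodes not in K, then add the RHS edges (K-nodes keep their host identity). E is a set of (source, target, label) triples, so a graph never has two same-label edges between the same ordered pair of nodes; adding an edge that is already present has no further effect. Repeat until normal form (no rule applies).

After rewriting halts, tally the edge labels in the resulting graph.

[0] host  ⇒  9 nodes, 9 edges  {0-p->0 1-q->0 1-p->2 3-p->0 3-p->4 5-p->0 5-p->6 7-p->3 7-p->8}
[1] R2 @ {0↦0, 1↦5, 2↦6}  ⇒  7 nodes, 7 edges  {0-p->0 1-q->0 1-p->2 3-p->0 3-p->4 7-p->3 7-p->8}
[2] R2 @ {0↦3, 1↦7, 2↦8}  ⇒  5 nodes, 5 edges  {0-p->0 1-q->0 1-p->2 3-p->0 3-p->4}
[3] R2 @ {0↦0, 1↦3, 2↦4}  ⇒  3 nodes, 3 edges  {0-p->0 1-q->0 1-p->2}
final graph: no rule applies after step 3
NF edges: [(0, 0, 'p'), (1, 0, 'q'), (1, 2, 'p')]

Answer: p:2 q:1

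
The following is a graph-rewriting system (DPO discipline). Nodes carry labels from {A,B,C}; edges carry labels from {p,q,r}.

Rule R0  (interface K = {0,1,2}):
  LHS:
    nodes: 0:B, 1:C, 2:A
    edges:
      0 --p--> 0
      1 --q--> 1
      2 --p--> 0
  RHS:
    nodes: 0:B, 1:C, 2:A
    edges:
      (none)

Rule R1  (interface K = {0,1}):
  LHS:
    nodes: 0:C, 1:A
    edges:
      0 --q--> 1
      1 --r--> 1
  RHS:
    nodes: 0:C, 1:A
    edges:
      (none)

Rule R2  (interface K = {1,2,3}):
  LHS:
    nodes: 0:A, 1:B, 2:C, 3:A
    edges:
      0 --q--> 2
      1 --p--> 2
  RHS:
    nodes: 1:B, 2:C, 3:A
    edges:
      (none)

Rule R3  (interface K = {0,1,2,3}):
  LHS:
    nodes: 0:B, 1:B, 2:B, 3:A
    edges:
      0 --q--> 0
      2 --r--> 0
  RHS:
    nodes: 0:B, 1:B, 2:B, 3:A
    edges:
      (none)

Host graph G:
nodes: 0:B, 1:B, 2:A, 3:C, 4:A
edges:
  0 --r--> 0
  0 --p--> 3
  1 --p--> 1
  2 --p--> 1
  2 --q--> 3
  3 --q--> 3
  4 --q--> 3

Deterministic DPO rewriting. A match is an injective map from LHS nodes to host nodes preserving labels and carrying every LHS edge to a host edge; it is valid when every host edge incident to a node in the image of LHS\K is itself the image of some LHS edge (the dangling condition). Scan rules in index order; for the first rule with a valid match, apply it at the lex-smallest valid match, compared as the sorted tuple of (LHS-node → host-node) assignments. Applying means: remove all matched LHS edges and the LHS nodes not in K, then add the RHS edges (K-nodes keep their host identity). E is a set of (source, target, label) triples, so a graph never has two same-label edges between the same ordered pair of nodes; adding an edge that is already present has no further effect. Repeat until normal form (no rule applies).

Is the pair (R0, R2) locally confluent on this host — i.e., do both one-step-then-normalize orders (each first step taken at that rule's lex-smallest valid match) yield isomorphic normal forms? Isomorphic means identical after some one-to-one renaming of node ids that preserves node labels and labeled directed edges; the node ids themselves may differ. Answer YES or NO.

branch R0-first: apply at {0↦1, 1↦3, 2↦2} → |E|=4, then 1 more step(s) → NF |V|=4 |E|=2 V={0:B, 1:B, 3:C, 4:A} E=0-r->0 4-q->3
branch R2-first: apply at {0↦4, 1↦0, 2↦3, 3↦2} → |E|=5, then 1 more step(s) → NF |V|=4 |E|=2 V={0:B, 1:B, 2:A, 3:C} E=0-r->0 2-q->3
graphs isomorphic (equal up to label-preserving node renaming)

Answer: YES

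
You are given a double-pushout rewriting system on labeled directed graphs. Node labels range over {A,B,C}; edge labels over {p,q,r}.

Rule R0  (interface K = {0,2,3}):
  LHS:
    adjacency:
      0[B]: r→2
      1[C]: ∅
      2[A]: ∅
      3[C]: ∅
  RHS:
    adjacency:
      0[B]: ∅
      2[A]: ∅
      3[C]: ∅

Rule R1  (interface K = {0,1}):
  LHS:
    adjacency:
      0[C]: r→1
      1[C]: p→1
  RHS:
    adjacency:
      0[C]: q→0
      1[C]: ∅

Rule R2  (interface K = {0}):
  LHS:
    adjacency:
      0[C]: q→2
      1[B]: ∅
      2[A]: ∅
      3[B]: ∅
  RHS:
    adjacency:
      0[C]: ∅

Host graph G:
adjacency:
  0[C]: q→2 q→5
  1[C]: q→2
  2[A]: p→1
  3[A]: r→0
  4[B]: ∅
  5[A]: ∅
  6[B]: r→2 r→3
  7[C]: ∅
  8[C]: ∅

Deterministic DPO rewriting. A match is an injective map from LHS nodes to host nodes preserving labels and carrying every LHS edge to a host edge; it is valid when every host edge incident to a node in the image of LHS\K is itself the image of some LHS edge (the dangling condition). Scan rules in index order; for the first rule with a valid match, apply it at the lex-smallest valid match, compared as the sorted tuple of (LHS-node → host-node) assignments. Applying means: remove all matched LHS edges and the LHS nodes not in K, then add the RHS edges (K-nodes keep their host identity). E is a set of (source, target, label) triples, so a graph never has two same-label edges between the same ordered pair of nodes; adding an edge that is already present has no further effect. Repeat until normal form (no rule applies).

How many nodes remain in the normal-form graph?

Answer: 4

Rewrite trace:
[0] host  ⇒  9 nodes, 7 edges  {0-q->2 0-q->5 1-q->2 2-p->1 3-r->0 6-r->2 6-r->3}
[1] R0 @ {0↦6, 1↦7, 2↦2, 3↦0}  ⇒  8 nodes, 6 edges  {0-q->2 0-q->5 1-q->2 2-p->1 3-r->0 6-r->3}
[2] R0 @ {0↦6, 1↦8, 2↦3, 3↦0}  ⇒  7 nodes, 5 edges  {0-q->2 0-q->5 1-q->2 2-p->1 3-r->0}
[3] R2 @ {0↦0, 1↦4, 2↦5, 3↦6}  ⇒  4 nodes, 4 edges  {0-q->2 1-q->2 2-p->1 3-r->0}
normal form: no rule applies after step 3
NF nodes: {0:C, 1:C, 2:A, 3:A}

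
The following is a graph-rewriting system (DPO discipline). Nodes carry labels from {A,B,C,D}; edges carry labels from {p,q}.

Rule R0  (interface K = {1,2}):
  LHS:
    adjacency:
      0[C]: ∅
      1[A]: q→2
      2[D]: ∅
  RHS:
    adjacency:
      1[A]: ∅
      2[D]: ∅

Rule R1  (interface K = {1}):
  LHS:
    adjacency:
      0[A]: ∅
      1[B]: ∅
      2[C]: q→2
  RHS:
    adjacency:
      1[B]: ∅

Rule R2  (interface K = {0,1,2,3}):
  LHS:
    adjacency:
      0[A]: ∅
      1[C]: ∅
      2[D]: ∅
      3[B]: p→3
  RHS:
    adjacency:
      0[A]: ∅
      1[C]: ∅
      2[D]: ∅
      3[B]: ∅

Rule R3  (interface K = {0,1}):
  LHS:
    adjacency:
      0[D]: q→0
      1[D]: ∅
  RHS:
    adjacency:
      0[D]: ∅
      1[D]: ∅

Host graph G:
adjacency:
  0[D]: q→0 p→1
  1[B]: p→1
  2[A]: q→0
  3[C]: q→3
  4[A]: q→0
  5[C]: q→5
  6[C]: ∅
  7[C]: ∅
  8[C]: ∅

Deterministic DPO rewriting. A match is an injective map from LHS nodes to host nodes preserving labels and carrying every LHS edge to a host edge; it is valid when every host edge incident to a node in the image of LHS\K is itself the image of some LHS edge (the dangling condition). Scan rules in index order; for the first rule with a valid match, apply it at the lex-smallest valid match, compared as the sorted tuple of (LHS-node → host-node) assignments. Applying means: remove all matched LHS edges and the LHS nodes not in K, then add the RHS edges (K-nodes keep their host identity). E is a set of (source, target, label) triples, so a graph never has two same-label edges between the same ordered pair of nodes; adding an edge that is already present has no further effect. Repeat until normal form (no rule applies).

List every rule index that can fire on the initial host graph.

Answer: [R0,R2]

Derivation:
R0: 6 valid matches — {0↦6, 1↦2, 2↦0}, {0↦6, 1↦4, 2↦0}, {0↦7, 1↦2, 2↦0} (+3 more)
R1: no valid match — 4 raw matches, all fail dangling condition
R2: 10 valid matches — {0↦2, 1↦3, 2↦0, 3↦1}, {0↦2, 1↦5, 2↦0, 3↦1}, {0↦2, 1↦6, 2↦0, 3↦1} (+7 more)
R3: no valid match — LHS pattern not found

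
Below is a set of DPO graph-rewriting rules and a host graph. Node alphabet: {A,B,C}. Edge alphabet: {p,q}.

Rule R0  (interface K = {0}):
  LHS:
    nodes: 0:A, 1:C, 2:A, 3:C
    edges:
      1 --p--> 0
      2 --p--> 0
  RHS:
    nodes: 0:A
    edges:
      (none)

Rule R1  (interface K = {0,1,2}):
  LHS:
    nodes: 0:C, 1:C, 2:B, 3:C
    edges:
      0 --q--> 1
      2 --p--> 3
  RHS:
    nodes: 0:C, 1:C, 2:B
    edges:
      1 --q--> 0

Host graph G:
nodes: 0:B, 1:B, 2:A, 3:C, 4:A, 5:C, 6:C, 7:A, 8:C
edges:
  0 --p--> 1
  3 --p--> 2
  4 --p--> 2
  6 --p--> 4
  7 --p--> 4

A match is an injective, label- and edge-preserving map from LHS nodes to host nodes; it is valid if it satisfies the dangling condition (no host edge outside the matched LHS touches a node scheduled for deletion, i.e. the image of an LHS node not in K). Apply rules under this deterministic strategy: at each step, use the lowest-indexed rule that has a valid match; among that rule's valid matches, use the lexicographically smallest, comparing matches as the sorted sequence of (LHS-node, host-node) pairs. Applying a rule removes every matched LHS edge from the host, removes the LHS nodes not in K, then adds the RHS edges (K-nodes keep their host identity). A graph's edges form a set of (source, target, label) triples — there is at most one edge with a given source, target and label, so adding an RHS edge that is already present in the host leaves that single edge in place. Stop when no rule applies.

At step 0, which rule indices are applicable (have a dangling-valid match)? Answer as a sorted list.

R0: 2 valid matches — {0↦4, 1↦6, 2↦7, 3↦5}, {0↦4, 1↦6, 2↦7, 3↦8}
R1: no valid match — LHS pattern not found

Answer: [R0]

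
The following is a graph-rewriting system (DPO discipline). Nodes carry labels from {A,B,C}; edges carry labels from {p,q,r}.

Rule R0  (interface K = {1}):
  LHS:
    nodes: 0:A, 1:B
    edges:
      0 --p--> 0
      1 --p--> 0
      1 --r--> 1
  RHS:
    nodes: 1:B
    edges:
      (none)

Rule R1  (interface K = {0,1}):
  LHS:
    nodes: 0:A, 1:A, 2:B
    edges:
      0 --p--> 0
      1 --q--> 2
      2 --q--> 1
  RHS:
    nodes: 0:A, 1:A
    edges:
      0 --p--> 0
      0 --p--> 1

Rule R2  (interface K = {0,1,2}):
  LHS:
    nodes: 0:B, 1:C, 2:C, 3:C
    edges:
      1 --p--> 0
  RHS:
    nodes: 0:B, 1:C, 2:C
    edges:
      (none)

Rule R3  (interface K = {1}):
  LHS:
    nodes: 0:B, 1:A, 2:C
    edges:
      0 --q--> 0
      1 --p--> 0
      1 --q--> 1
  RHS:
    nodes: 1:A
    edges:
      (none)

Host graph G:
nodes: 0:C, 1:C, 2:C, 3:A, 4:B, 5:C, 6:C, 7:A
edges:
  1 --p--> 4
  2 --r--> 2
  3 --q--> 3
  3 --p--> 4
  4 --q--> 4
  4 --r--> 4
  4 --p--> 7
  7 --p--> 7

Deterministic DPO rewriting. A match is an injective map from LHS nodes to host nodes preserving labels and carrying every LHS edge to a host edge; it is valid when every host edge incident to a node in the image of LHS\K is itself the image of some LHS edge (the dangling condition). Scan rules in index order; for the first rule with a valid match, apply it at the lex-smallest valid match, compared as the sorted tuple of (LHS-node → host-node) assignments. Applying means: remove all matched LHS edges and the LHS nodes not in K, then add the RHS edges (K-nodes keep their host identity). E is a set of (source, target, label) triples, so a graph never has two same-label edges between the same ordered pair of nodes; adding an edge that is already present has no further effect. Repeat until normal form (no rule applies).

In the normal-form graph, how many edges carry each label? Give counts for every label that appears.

[0] host  ⇒  8 nodes, 8 edges  {1-p->4 2-r->2 3-q->3 3-p->4 4-q->4 4-r->4 4-p->7 7-p->7}
[1] R0 @ {0↦7, 1↦4}  ⇒  7 nodes, 5 edges  {1-p->4 2-r->2 3-q->3 3-p->4 4-q->4}
[2] R2 @ {0↦4, 1↦1, 2↦0, 3↦5}  ⇒  6 nodes, 4 edges  {2-r->2 3-q->3 3-p->4 4-q->4}
[3] R3 @ {0↦4, 1↦3, 2↦0}  ⇒  4 nodes, 1 edges  {2-r->2}
final graph: no rule applies after step 3
NF edges: [(2, 2, 'r')]

Answer: r:1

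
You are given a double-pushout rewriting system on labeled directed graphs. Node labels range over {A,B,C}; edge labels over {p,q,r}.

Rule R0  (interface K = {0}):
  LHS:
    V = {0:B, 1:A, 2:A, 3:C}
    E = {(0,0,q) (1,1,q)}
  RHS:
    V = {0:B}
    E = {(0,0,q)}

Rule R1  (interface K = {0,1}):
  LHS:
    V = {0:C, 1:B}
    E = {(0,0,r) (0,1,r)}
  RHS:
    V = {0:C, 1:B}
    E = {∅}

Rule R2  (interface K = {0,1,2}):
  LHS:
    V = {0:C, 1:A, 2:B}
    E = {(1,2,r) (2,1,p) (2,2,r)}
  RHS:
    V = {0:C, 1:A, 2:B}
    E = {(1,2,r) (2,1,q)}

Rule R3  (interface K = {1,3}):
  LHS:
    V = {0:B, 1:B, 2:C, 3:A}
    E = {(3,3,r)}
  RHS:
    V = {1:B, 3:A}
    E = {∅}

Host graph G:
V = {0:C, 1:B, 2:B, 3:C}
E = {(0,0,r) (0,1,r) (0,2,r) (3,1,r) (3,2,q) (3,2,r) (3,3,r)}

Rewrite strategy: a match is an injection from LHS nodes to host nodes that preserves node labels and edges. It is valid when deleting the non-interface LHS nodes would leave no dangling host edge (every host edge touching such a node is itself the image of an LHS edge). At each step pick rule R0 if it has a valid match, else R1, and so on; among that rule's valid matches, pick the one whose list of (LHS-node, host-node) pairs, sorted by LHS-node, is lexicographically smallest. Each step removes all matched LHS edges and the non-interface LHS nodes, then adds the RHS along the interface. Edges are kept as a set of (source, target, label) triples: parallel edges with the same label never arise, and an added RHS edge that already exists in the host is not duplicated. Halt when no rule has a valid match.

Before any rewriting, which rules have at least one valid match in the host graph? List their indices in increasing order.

Answer: [R1]

Derivation:
R0: no valid match — LHS pattern not found
R1: 4 valid matches — {0↦0, 1↦1}, {0↦0, 1↦2}, {0↦3, 1↦1} (+1 more)
R2: no valid match — LHS pattern not found
R3: no valid match — LHS pattern not found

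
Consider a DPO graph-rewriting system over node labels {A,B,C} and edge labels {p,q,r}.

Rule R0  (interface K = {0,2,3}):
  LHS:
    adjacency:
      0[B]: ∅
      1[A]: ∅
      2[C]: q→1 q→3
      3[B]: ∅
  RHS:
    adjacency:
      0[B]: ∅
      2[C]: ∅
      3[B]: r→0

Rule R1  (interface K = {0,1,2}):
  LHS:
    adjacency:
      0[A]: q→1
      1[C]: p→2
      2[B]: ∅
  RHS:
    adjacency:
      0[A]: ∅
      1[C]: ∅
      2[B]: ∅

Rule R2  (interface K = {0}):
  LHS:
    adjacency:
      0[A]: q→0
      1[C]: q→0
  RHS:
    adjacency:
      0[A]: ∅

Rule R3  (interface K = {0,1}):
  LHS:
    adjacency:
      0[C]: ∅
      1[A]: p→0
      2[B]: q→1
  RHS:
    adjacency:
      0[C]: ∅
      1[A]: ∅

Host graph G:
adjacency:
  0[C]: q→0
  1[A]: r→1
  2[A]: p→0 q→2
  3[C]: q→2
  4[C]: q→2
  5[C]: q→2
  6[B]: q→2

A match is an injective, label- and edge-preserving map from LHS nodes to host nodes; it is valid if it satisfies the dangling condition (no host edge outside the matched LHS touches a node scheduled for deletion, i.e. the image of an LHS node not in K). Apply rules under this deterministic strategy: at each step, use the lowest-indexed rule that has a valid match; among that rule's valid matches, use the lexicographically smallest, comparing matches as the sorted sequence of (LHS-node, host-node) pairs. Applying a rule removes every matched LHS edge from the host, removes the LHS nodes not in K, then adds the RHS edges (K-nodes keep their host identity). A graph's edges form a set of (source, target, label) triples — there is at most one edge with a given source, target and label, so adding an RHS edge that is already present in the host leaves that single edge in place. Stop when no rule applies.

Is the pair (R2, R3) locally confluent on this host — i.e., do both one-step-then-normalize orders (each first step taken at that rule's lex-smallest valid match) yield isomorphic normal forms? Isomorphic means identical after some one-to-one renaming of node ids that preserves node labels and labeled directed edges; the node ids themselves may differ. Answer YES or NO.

branch R2-first: apply at {0↦2, 1↦3} → |E|=6, then 1 more step(s) → NF |V|=5 |E|=4 V={0:C, 1:A, 2:A, 4:C, 5:C} E=0-q->0 1-r->1 4-q->2 5-q->2
branch R3-first: apply at {0↦0, 1↦2, 2↦6} → |E|=6, then 1 more step(s) → NF |V|=5 |E|=4 V={0:C, 1:A, 2:A, 4:C, 5:C} E=0-q->0 1-r->1 4-q->2 5-q->2
graphs isomorphic (equal up to label-preserving node renaming)

Answer: YES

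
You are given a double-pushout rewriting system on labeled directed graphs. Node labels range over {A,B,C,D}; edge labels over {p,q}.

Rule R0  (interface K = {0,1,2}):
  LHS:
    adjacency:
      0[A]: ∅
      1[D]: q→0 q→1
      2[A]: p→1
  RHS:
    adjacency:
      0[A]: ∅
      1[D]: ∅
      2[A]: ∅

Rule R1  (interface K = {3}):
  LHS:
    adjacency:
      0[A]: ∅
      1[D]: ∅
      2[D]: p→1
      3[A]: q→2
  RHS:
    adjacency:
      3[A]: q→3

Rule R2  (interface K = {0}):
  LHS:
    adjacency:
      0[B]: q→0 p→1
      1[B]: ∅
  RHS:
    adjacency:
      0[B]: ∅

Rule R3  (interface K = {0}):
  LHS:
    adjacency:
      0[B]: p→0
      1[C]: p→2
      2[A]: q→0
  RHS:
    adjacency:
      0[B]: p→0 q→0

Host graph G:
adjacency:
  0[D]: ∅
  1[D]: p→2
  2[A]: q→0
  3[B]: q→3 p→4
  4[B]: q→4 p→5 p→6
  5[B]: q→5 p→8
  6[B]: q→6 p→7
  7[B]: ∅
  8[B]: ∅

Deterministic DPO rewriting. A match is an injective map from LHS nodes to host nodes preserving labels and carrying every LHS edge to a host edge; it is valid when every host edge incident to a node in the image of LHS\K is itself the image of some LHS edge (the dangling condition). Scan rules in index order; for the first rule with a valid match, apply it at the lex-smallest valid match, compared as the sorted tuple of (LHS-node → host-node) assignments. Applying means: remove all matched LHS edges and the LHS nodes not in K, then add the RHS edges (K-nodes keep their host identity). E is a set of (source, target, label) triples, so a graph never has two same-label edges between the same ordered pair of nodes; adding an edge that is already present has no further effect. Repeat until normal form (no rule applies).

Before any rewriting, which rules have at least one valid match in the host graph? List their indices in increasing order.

R0: no valid match — LHS pattern not found
R1: no valid match — LHS pattern not found
R2: 2 valid matches — {0↦5, 1↦8}, {0↦6, 1↦7}
R3: no valid match — LHS pattern not found

Answer: [R2]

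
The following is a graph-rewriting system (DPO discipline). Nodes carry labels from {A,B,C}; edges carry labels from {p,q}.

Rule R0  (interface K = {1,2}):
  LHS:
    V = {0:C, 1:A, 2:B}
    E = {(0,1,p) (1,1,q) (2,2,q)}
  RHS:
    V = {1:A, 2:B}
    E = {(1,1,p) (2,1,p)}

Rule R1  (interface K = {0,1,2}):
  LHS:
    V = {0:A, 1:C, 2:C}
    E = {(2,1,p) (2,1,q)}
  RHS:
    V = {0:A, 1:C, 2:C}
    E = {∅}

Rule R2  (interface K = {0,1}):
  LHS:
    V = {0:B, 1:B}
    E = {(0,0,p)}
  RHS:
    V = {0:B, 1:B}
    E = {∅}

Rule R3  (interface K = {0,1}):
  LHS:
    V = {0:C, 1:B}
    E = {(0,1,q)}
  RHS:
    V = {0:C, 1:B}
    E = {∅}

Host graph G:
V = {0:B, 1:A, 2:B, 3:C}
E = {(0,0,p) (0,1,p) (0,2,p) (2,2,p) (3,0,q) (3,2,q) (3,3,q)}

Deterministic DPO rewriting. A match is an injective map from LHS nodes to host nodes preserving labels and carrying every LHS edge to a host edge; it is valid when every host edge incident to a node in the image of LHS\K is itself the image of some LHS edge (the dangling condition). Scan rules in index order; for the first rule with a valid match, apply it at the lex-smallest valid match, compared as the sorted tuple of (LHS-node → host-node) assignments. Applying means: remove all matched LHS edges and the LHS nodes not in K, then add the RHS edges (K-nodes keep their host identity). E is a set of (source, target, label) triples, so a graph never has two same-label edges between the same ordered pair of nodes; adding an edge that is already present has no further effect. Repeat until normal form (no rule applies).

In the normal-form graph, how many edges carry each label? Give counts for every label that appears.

start.  V:4 E:7  edges: 0-p->0 0-p->1 0-p->2 2-p->2 3-q->0 3-q->2 3-q->3
1. fire R2 via {0↦0, 1↦2}  →  V:4 E:6  edges: 0-p->1 0-p->2 2-p->2 3-q->0 3-q->2 3-q->3
2. fire R2 via {0↦2, 1↦0}  →  V:4 E:5  edges: 0-p->1 0-p->2 3-q->0 3-q->2 3-q->3
3. fire R3 via {0↦3, 1↦0}  →  V:4 E:4  edges: 0-p->1 0-p->2 3-q->2 3-q->3
4. fire R3 via {0↦3, 1↦2}  →  V:4 E:3  edges: 0-p->1 0-p->2 3-q->3
halt: no rule applies after step 4
NF edges: [(0, 1, 'p'), (0, 2, 'p'), (3, 3, 'q')]

Answer: p:2 q:1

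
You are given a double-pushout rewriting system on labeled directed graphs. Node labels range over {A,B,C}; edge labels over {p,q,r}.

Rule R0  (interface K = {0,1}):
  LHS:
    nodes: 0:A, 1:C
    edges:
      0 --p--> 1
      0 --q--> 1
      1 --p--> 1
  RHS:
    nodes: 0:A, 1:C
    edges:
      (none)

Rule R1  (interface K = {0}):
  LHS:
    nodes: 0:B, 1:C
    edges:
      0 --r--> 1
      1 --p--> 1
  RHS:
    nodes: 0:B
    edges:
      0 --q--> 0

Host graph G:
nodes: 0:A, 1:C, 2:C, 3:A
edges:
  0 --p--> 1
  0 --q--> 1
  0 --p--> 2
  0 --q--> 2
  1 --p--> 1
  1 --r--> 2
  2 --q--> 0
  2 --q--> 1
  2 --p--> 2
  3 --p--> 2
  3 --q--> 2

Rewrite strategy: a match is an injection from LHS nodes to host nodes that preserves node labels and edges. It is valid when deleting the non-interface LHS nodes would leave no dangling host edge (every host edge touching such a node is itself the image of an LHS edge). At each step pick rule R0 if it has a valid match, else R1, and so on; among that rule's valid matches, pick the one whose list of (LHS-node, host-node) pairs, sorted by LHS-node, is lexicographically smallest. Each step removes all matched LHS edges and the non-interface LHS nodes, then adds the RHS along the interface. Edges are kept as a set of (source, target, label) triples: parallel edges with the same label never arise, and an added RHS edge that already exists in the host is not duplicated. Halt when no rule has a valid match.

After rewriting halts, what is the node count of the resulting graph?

Answer: 4

Derivation:
start.  V:4 E:11  edges: 0-p->1 0-q->1 0-p->2 0-q->2 1-p->1 1-r->2 2-q->0 2-q->1 2-p->2 3-p->2 3-q->2
1. fire R0 via {0↦0, 1↦1}  →  V:4 E:8  edges: 0-p->2 0-q->2 1-r->2 2-q->0 2-q->1 2-p->2 3-p->2 3-q->2
2. fire R0 via {0↦0, 1↦2}  →  V:4 E:5  edges: 1-r->2 2-q->0 2-q->1 3-p->2 3-q->2
normal form: no rule applies after step 2
NF nodes: {0:A, 1:C, 2:C, 3:A}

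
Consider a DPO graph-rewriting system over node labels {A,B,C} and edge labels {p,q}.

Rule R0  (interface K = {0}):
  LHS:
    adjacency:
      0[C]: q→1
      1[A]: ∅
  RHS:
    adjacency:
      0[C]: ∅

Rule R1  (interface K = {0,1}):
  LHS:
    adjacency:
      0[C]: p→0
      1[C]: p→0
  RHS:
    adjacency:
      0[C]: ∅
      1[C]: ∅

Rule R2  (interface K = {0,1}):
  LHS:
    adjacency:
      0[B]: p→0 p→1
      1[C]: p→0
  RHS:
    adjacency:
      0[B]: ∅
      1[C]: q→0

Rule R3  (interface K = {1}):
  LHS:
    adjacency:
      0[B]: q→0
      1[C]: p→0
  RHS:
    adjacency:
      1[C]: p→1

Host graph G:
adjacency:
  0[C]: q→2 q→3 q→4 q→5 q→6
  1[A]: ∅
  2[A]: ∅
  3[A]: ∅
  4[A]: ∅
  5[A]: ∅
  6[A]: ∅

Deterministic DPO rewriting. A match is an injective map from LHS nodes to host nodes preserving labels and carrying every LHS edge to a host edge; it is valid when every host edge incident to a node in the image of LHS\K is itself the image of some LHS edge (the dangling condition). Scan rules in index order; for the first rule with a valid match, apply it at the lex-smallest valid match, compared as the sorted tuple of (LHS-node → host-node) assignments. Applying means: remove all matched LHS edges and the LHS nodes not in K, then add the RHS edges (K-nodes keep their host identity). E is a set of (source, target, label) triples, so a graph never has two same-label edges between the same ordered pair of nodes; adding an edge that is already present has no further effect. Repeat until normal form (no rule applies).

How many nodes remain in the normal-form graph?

[0] host  ⇒  7 nodes, 5 edges  {0-q->2 0-q->3 0-q->4 0-q->5 0-q->6}
[1] R0 @ {0↦0, 1↦2}  ⇒  6 nodes, 4 edges  {0-q->3 0-q->4 0-q->5 0-q->6}
[2] R0 @ {0↦0, 1↦3}  ⇒  5 nodes, 3 edges  {0-q->4 0-q->5 0-q->6}
[3] R0 @ {0↦0, 1↦4}  ⇒  4 nodes, 2 edges  {0-q->5 0-q->6}
[4] R0 @ {0↦0, 1↦5}  ⇒  3 nodes, 1 edges  {0-q->6}
[5] R0 @ {0↦0, 1↦6}  ⇒  2 nodes, 0 edges  {∅}
final graph: no rule applies after step 5
NF nodes: {0:C, 1:A}

Answer: 2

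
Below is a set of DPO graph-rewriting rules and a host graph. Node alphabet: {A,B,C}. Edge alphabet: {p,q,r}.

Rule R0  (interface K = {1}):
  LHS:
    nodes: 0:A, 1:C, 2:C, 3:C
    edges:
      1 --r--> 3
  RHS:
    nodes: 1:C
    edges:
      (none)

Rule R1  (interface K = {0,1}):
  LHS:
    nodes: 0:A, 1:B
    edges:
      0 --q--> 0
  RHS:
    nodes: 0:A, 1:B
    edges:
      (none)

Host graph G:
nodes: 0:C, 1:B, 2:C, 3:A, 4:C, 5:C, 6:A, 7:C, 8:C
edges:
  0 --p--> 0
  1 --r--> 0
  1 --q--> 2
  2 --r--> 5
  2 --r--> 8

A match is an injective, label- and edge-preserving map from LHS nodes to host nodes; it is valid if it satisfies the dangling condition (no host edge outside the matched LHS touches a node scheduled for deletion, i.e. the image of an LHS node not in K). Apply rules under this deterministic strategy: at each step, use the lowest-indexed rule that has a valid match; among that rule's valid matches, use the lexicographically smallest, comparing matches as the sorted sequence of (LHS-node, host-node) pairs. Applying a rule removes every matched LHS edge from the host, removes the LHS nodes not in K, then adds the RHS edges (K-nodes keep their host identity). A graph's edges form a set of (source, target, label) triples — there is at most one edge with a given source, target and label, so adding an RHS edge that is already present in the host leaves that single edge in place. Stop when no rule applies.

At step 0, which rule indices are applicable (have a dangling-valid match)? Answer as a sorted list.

Answer: [R0]

Derivation:
R0: 8 valid matches — {0↦3, 1↦2, 2↦4, 3↦5}, {0↦3, 1↦2, 2↦4, 3↦8}, {0↦3, 1↦2, 2↦7, 3↦5} (+5 more)
R1: no valid match — LHS pattern not found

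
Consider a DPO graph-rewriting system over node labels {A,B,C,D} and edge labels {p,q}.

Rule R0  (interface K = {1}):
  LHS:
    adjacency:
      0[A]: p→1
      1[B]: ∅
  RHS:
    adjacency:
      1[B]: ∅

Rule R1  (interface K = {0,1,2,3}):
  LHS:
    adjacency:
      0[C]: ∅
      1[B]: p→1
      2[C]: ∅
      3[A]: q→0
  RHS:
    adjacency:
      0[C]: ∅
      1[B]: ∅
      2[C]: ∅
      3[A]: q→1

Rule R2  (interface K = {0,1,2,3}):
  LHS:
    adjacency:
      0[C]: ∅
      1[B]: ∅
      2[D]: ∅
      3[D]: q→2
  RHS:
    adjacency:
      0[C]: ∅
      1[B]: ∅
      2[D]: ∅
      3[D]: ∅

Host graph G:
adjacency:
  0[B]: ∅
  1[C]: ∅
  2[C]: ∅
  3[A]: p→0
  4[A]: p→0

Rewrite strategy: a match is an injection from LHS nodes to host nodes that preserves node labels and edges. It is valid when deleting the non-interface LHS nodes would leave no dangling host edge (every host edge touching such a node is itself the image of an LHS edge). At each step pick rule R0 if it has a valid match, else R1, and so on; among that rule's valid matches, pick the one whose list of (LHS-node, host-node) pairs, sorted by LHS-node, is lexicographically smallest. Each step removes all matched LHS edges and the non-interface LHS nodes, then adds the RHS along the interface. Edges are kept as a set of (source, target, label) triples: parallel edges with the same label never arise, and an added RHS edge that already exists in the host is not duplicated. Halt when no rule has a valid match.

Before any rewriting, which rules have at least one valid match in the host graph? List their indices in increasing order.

Answer: [R0]

Derivation:
R0: 2 valid matches — {0↦3, 1↦0}, {0↦4, 1↦0}
R1: no valid match — LHS pattern not found
R2: no valid match — LHS pattern not found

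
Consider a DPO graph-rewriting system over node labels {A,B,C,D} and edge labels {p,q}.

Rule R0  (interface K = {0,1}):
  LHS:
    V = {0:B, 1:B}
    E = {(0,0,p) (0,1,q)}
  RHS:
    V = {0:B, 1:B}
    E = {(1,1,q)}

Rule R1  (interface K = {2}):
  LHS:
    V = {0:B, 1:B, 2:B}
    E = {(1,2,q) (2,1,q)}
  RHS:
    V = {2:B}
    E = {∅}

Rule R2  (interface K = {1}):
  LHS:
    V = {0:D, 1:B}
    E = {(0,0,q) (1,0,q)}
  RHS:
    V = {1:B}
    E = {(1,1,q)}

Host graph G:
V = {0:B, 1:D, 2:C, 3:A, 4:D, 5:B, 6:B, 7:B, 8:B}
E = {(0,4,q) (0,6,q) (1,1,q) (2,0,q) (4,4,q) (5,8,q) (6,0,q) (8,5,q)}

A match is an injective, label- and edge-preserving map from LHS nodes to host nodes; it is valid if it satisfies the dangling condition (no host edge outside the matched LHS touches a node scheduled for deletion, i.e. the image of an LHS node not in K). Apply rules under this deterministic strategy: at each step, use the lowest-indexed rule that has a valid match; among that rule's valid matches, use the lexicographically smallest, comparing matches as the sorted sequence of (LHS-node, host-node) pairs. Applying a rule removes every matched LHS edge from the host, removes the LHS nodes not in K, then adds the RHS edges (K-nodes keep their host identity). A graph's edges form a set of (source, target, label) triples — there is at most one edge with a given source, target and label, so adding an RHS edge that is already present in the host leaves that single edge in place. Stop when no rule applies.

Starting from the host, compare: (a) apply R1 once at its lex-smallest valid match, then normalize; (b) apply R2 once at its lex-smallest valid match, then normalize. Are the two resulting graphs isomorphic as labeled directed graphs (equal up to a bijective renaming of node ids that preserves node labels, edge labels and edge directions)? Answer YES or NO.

branch R1-first: apply at {0↦7, 1↦5, 2↦8} → |E|=6, then 2 more step(s) → NF |V|=4 |E|=3 V={0:B, 1:D, 2:C, 3:A} E=0-q->0 1-q->1 2-q->0
branch R2-first: apply at {0↦4, 1↦0} → |E|=7, then 2 more step(s) → NF |V|=4 |E|=3 V={0:B, 1:D, 2:C, 3:A} E=0-q->0 1-q->1 2-q->0
graphs isomorphic (equal up to label-preserving node renaming)

Answer: YES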